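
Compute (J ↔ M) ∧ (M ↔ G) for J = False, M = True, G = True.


J = False, M = True, G = True
Step 1: J ↔ M is true when J and M have the same value. Result: False
Step 2: M ↔ G is true when M and G have the same value. Result: True
Step 3: False ∧ True = False

False


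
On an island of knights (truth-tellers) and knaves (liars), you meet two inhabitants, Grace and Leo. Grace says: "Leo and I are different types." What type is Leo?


Grace says: "Leo and I are different types."
Case 1: Grace is a Knight (truth-teller)
  Statement is true → they ARE different → Leo is a Knave
Case 2: Grace is a Knave (liar)
  Statement is false → they are NOT different → Leo is a Knave
In both cases, Leo is a Knave.

Knave


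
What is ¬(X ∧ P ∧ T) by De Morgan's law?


De Morgan's law: ¬(P ∧ Q ∧ R) ≡ ¬P ∨ ¬Q ∨ ¬R
¬(X ∧ P ∧ T) = ¬X ∨ ¬P ∨ ¬T

¬X ∨ ¬P ∨ ¬T


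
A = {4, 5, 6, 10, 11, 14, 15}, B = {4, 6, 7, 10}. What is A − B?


A = {4, 5, 6, 10, 11, 14, 15}
B = {4, 6, 7, 10}
Operation: difference A − B
In A but not B: 5, 11, 14, 15

{5, 11, 14, 15}


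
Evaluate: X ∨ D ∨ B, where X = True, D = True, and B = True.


X = True, D = True, B = True
Step 1: X ∨ D = True OR True = True
Step 2: True ∨ B = True OR True = True
OR is true when at least one operand is true.

True


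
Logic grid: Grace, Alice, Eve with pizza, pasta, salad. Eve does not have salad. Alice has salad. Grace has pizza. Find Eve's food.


From clues:
  Alice → salad
  Grace → pizza
By elimination, Eve gets the remaining.

pasta


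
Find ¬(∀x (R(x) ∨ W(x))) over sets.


Original: ∀x (R(x) ∨ W(x))
Rule: ¬∀→∃, ¬∃→∀, negate predicate.
Negation: ∃x (¬R(x) ∧ ¬W(x))

∃x (¬R(x) ∧ ¬W(x))


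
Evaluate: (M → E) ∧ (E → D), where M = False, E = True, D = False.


M = False, E = True, D = False
Step 1: M → E is false only when M=True and E=False. Result: True
Step 2: E → D is false only when E=True and D=False. Result: False
Step 3: True ∧ False = False

False


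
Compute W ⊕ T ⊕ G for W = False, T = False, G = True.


W = False, T = False, G = True
Step 1: W ⊕ T = False XOR False = False
Step 2: False ⊕ G = False XOR True = True
XOR is true when an odd number of operands are true.

True


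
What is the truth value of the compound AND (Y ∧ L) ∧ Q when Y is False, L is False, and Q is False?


Y = False, L = False, Q = False
Step 1: Y ∧ L = False AND False = False
Step 2: False ∧ Q = False AND False = False
AND is true only when ALL operands are true.

False


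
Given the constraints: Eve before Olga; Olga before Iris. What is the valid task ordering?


Constraints: Eve before Olga; Olga before Iris
Method: repeatedly schedule the remaining task that has no remaining task required before it.
  Step 1: remaining {Olga, Eve, Iris}; every task except Eve still has a predecessor pending → schedule Eve.
  Step 2: remaining {Olga, Iris}; every task except Olga still has a predecessor pending → schedule Olga.
  Step 3: only Iris remains → schedule Iris.
Resulting order:

Eve → Olga → Iris


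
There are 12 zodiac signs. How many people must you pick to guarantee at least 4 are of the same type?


Pigeonhole: to guarantee k in one of n categories, need (k-1)×n + 1.
k = 4, n = 12
Minimum = (4-1) × 12 + 1 = 3 × 12 + 1

37


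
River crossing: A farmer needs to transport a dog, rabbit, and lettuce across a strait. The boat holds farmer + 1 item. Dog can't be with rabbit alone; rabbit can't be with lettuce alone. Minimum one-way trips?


1. farmer+rabbit → 2. farmer ← 3. farmer+dog → 4. farmer+rabbit ← 5. farmer+lettuce → 6. farmer ← 7. farmer+rabbit →
Minimum trips = 7

7


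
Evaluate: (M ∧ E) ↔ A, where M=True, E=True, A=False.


M = True, E = True, A = False
Expression: (M ∧ E) ↔ A
Step 1: M ∧ E = True AND True = True
Step 2: (True) ↔ A = (True iff False) = False

False


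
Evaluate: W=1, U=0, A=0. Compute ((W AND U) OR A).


W AND U = 1&0 = 0
0 OR 0 = 0

0


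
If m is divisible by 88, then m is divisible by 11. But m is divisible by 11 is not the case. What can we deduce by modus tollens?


Modus tollens: P → Q, ¬Q ⊢ ¬P
P: m is divisible by 88
Q: m is divisible by 11
We have P → Q and Q is false.
By modus tollens, P must be false.

It is not the case that m is divisible by 88


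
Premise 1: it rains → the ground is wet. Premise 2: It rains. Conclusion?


Modus ponens: P → Q, P ⊢ Q
P: it rains
Q: the ground is wet
We have P → Q and P is true.
By modus ponens, Q must be true.

The ground is wet


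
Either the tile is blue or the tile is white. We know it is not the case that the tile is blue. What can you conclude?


Disjunctive syllogism: P ∨ Q, ¬P ⊢ Q
Disjunction: the tile is blue ∨ the tile is white
We know it is not the case that the tile is blue.
By disjunctive syllogism, the other disjunct must be true.

The tile is white


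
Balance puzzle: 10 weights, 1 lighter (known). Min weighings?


Each weighing has 3 outcomes (left heavy / balance / right heavy), so k weighings distinguish at most 3^k cases; splitting into three near-equal groups achieves this.
Need 3^k ≥ 10: 3^2 = 9 < 10 ≤ 3^3 = 27
k = ⌈log₃(10)⌉ = 3

3


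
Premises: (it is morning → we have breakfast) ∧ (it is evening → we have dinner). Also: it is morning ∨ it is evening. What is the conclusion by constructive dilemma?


Constructive dilemma: (P → Q) ∧ (R → S), P ∨ R ⊢ Q ∨ S
Premise 1: it is morning → we have breakfast
Premise 2: it is evening → we have dinner
Premise 3: it is morning ∨ it is evening
Case 1: Assuming it is morning, then by Premise 1, we have breakfast.
Case 2: Assuming it is evening, then by Premise 2, we have dinner.
Since one of it is morning or it is evening must hold, we get we have breakfast or we have dinner.

We have breakfast or we have dinner.


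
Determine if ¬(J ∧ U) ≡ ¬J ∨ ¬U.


Expression 1: ¬(J ∧ U)
Expression 2: ¬J ∨ ¬U
Truth table (J U | Expr1 Expr2):
  T T |   F     F
  T F |   T     T
  F T |   T     T
  F F |   T     T
All 4 rows agree, so the expressions are logically equivalent.

Yes


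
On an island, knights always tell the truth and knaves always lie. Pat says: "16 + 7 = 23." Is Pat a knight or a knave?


Statement: "16 + 7 = 23."
Actual: 16 + 7 = 23
Claimed: 23
Statement is TRUE → Pat tells the truth → Knight

Knight


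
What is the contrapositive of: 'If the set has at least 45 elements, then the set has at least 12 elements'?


Original: If the set has at least 45 elements, then the set has at least 12 elements
Contrapositive: If ¬Q, then ¬P
Negate Q: not (the set has at least 12 elements)
Negate P: not (the set has at least 45 elements)

If not (the set has at least 12 elements), then not (the set has at least 45 elements).


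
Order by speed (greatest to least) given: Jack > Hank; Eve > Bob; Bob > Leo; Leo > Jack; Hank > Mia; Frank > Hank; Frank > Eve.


Constraints: Jack > Hank; Eve > Bob; Bob > Leo; Leo > Jack; Hank > Mia; Frank > Hank; Frank > Eve
Method: at each step, the next-highest is the one remaining person who never appears on the smaller side of a constraint between remaining people.
  Step 1: remaining {Hank, Eve, Leo, Mia, Frank, Jack, Bob}; on the smaller side: {Hank, Eve, Leo, Mia, Jack, Bob} → Frank is next (Frank > Hank; Frank > Eve).
  Step 2: remaining {Hank, Eve, Leo, Mia, Jack, Bob}; on the smaller side: {Hank, Leo, Mia, Jack, Bob} → Eve is next (Eve > Bob).
  Step 3: remaining {Hank, Leo, Mia, Jack, Bob}; on the smaller side: {Hank, Leo, Mia, Jack} → Bob is next (Bob > Leo).
  Step 4: remaining {Hank, Leo, Mia, Jack}; on the smaller side: {Hank, Mia, Jack} → Leo is next (Leo > Jack).
  Step 5: remaining {Hank, Mia, Jack}; on the smaller side: {Hank, Mia} → Jack is next (Jack > Hank).
  Step 6: remaining {Hank, Mia}; on the smaller side: {Mia} → Hank is next (Hank > Mia).
  Step 7: only Mia remains → lowest.
Final ranking (highest to lowest):

Frank > Eve > Bob > Leo > Jack > Hank > Mia


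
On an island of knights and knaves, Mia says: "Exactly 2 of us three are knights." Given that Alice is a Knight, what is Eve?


Mia claims exactly 2 knights among Mia, Alice, Eve.
Given: Alice is a Knight.

Case 1: Mia is a Knight (tells truth)
  Then exactly 2 of the three are knights.
  Counting Mia, Alice: 2 knight(s) so far. Need 0 more → Eve = Knave.
Case 2: Mia is a Knave (lies)
  Then the count is NOT 2.
  If Eve = Knight, count = 2 = 2 → claim would be true, contradicts lie.
  If Eve = Knave, count = 1 ≠ 2 → lie confirmed ✓

Eve is a Knave.

Knave


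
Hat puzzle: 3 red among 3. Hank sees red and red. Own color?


Total red = 3, seen red = 2
Own red = 3 - 2 = 1
Hank's hat is red.

red


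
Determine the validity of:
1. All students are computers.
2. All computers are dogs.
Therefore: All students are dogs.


Premise 1: All students are computers.
Premise 2: All computers are dogs.
Conclusion: All students are dogs.
Barbara syllogism (AAA-1): All A are B, All B are C → All A are C.
Middle term (computers) distributed in premise 2.

Valid


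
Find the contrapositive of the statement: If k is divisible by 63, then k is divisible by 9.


Original: If k is divisible by 63, then k is divisible by 9
Contrapositive: If ¬Q, then ¬P
Negate Q: not (k is divisible by 9)
Negate P: not (k is divisible by 63)

If not (k is divisible by 9), then not (k is divisible by 63).


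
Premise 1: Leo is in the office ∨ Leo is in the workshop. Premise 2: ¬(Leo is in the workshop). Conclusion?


Disjunctive syllogism: P ∨ Q, ¬P ⊢ Q
Disjunction: Leo is in the office ∨ Leo is in the workshop
We know it is not the case that Leo is in the workshop.
By disjunctive syllogism, the other disjunct must be true.

Leo is in the office


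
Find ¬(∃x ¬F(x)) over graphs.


Original: ∃x ¬F(x)
Rule: ¬∀→∃, ¬∃→∀, negate predicate.
Negation: ∀x F(x)

∀x F(x)


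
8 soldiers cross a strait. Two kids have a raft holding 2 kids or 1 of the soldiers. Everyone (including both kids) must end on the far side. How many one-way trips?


Per crossing of one of the soldiers: kids→, one←, one of the soldiers→, one← = 4 trips
8 × 4 = 32, + 1 final kids→ = 33
Minimum trips = 33

33


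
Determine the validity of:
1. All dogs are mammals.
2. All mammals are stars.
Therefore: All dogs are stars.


Premise 1: All dogs are mammals.
Premise 2: All mammals are stars.
Conclusion: All dogs are stars.
Barbara syllogism (AAA-1): All A are B, All B are C → All A are C.
Middle term (mammals) distributed in premise 2.

Valid


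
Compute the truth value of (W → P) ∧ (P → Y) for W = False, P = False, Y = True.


W = False, P = False, Y = True
Step 1: W → P is false only when W=True and P=False. Result: True
Step 2: P → Y is false only when P=True and Y=False. Result: True
Step 3: True ∧ True = True

True


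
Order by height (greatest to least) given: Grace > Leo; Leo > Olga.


Constraints: Grace > Leo; Leo > Olga
Method: at each step, the next-highest is the one remaining person who never appears on the smaller side of a constraint between remaining people.
  Step 1: remaining {Olga, Grace, Leo}; on the smaller side: {Olga, Leo} → Grace is next (Grace > Leo).
  Step 2: remaining {Olga, Leo}; on the smaller side: {Olga} → Leo is next (Leo > Olga).
  Step 3: only Olga remains → lowest.
Final ranking (highest to lowest):

Grace > Leo > Olga


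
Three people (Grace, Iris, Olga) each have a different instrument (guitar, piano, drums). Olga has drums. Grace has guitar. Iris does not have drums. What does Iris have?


From clues:
  Olga → drums
  Grace → guitar
By elimination, Iris gets the remaining.

piano


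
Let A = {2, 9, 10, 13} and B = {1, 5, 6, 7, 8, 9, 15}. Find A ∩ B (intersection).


A = {2, 9, 10, 13}
B = {1, 5, 6, 7, 8, 9, 15}
Operation: intersection
Elements in both: 9

{9}


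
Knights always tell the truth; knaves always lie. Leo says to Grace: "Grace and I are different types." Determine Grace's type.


Leo says: "Grace and I are different types."
Case 1: Leo is a Knight (truth-teller)
  Statement is true → they ARE different → Grace is a Knave
Case 2: Leo is a Knave (liar)
  Statement is false → they are NOT different → Grace is a Knave
In both cases, Grace is a Knave.

Knave


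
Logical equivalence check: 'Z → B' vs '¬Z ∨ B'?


Expression 1: Z → B
Expression 2: ¬Z ∨ B
Truth table (Z B | Expr1 Expr2):
  T T |   T     T
  T F |   F     F
  F T |   T     T
  F F |   T     T
All 4 rows agree, so the expressions are logically equivalent.

Yes


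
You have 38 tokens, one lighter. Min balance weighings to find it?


Each weighing has 3 outcomes (left heavy / balance / right heavy), so k weighings distinguish at most 3^k cases; splitting into three near-equal groups achieves this.
Need 3^k ≥ 38: 3^3 = 27 < 38 ≤ 3^4 = 81
k = ⌈log₃(38)⌉ = 4

4


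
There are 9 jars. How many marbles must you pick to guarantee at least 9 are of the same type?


Pigeonhole: to guarantee k in one of n categories, need (k-1)×n + 1.
k = 9, n = 9
Minimum = (9-1) × 9 + 1 = 8 × 9 + 1

73


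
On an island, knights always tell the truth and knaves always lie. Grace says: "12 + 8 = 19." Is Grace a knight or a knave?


Statement: "12 + 8 = 19."
Actual: 12 + 8 = 20
Claimed: 19
Statement is FALSE → Grace lies → Knave

Knave


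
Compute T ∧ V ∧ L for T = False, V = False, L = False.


T = False, V = False, L = False
Step 1: T ∧ V = False AND False = False
Step 2: (False) ∧ L = (False) AND False = False
AND is true only when ALL operands are true.

False


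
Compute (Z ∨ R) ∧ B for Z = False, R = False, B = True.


Z = False, R = False, B = True
Step 1: Z ∨ R = False OR False = False
Step 2: False ∧ B = False AND True = False
OR is true when at least one operand is true; AND requires both.

False


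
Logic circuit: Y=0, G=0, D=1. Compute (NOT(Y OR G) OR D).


Y OR G = 0
NOT(0) = 1
1 OR 1 = 1

1


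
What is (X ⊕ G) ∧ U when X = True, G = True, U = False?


X = True, G = True, U = False
Step 1: X ⊕ G = True XOR True = False
Step 2: False ∧ U = False AND False = False
XOR true when exactly one of X,G is true; then AND with U.

False


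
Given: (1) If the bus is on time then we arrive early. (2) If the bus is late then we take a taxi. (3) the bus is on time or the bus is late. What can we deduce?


Constructive dilemma: (P → Q) ∧ (R → S), P ∨ R ⊢ Q ∨ S
Premise 1: the bus is on time → we arrive early
Premise 2: the bus is late → we take a taxi
Premise 3: the bus is on time ∨ the bus is late
Case 1: Assuming the bus is on time, then by Premise 1, we arrive early.
Case 2: Assuming the bus is late, then by Premise 2, we take a taxi.
Since one of the bus is on time or the bus is late must hold, we get we arrive early or we take a taxi.

We arrive early or we take a taxi.


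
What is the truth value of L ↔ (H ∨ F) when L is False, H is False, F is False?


L = False, H = False, F = False
Step 1: H ∨ F = False OR False = False
Step 2: L ↔ (False): true when both sides have same truth value.
Result: False ↔ False = True

True


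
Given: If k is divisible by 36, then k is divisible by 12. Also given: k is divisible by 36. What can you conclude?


Modus ponens: P → Q, P ⊢ Q
P: k is divisible by 36
Q: k is divisible by 12
We have P → Q and P is true.
By modus ponens, Q must be true.

k is divisible by 12


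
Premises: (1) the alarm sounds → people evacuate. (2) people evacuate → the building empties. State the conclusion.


Hypothetical syllogism: P → Q, Q → R ⊢ P → R
Premise 1: the alarm sounds → people evacuate
Premise 2: people evacuate → the building empties
Chain the implications: the middle term (people evacuate) links the two.
Conclusion: If the alarm sounds, then the building empties.

If the alarm sounds, then the building empties.


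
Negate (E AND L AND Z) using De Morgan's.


De Morgan's law: ¬(P ∧ Q ∧ R) ≡ ¬P ∨ ¬Q ∨ ¬R
¬(E ∧ L ∧ Z) = ¬E ∨ ¬L ∨ ¬Z

¬E ∨ ¬L ∨ ¬Z


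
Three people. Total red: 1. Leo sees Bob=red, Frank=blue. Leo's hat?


Total red = 1, seen red = 1
Own red = 1 - 1 = 0
Leo's hat is blue.

blue


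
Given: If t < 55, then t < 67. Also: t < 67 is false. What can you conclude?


Modus tollens: P → Q, ¬Q ⊢ ¬P
P: t < 55
Q: t < 67
We have P → Q and Q is false.
By modus tollens, P must be false.

It is not the case that t < 55


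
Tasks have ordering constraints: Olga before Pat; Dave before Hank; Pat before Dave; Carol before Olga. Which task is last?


Constraints: Olga before Pat; Dave before Hank; Pat before Dave; Carol before Olga
The last task can have nothing scheduled after it, so it must never appear on the left of a 'before'.
Tasks appearing before some other task: Olga, Dave, Pat, Carol.
The only task not in that list is Hank → it is last.

Hank


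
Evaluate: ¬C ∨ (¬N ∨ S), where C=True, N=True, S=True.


C = True, N = True, S = True
Expression: ¬C ∨ (¬N ∨ S)
Step 1: ¬N = NOT True = False
Step 2: ¬N ∨ S = False OR True = True
Step 3: ¬C = NOT True = False
Step 4: (False) ∨ (True) = False OR True = True

True


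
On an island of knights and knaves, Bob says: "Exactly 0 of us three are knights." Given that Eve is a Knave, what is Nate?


Bob claims exactly 0 knights among Bob, Eve, Nate.
Given: Eve is a Knave.

Case 1: Bob is a Knight (tells truth)
  Then exactly 0 of the three are knights.
  Counting Bob, Eve: 1 knight(s) so far. Need -1 more → impossible.
Case 2: Bob is a Knave (lies)
  Then the count is NOT 0.
  If Nate = Knave, count = 0 = 0 → claim would be true, contradicts lie.
  If Nate = Knight, count = 1 ≠ 0 → lie confirmed ✓

Nate is a Knight.

Knight


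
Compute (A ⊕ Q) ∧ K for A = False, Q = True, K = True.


A = False, Q = True, K = True
Step 1: A ⊕ Q = False XOR True = True
Step 2: True ∧ K = True AND True = True
XOR true when exactly one of A,Q is true; then AND with K.

True


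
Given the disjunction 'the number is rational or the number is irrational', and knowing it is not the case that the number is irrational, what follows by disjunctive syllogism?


Disjunctive syllogism: P ∨ Q, ¬P ⊢ Q
Disjunction: the number is rational ∨ the number is irrational
We know it is not the case that the number is irrational.
By disjunctive syllogism, the other disjunct must be true.

The number is rational


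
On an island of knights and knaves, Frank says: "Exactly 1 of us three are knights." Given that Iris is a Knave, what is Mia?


Frank claims exactly 1 knights among Frank, Iris, Mia.
Given: Iris is a Knave.

Case 1: Frank is a Knight (tells truth)
  Then exactly 1 of the three are knights.
  Counting Frank, Iris: 1 knight(s) so far. Need 0 more → Mia = Knave.
Case 2: Frank is a Knave (lies)
  Then the count is NOT 1.
  If Mia = Knight, count = 1 = 1 → claim would be true, contradicts lie.
  If Mia = Knave, count = 0 ≠ 1 → lie confirmed ✓

Mia is a Knave.

Knave


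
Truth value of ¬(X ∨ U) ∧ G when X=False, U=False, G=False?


X = False, U = False, G = False
Expression: ¬(X ∨ U) ∧ G
Step 1: X ∨ U = False OR False = False
Step 2: ¬(X ∨ U) = NOT False = True
Step 3: (True) ∧ G = True AND False = False

False


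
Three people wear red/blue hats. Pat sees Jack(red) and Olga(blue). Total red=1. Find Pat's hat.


Total red = 1, seen red = 1
Own red = 1 - 1 = 0
Pat's hat is blue.

blue


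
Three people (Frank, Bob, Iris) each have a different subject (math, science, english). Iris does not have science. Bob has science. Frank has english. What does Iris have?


From clues:
  Bob → science
  Frank → english
By elimination, Iris gets the remaining.

math


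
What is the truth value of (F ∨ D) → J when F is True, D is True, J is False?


F = True, D = True, J = False
Step 1: F ∨ D = True OR True = True
Step 2: (True) → J: false only when antecedent=True and J=False.
Result: False

False


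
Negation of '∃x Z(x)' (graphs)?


Original: ∃x Z(x)
Rule: ¬∀→∃, ¬∃→∀, negate predicate.
Negation: ∀x ¬Z(x)

∀x ¬Z(x)


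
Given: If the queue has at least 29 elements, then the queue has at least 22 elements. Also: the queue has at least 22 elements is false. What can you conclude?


Modus tollens: P → Q, ¬Q ⊢ ¬P
P: the queue has at least 29 elements
Q: the queue has at least 22 elements
We have P → Q and Q is false.
By modus tollens, P must be false.

It is not the case that the queue has at least 29 elements


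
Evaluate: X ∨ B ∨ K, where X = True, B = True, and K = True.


X = True, B = True, K = True
Step 1: X ∨ B = True OR True = True
Step 2: True ∨ K = True OR True = True
OR is true when at least one operand is true.

True


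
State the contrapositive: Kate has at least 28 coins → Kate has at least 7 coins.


Original: If Kate has at least 28 coins, then Kate has at least 7 coins
Contrapositive: If ¬Q, then ¬P
Negate Q: not (Kate has at least 7 coins)
Negate P: not (Kate has at least 28 coins)

If not (Kate has at least 7 coins), then not (Kate has at least 28 coins).


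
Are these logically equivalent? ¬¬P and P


Expression 1: ¬¬P
Expression 2: P
Truth table (P | Expr1 Expr2):
  T |   T     T
  F |   F     F
All 2 rows agree, so the expressions are logically equivalent.

Yes


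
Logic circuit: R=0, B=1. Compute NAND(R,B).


R AND B = 0
NOT(0) = 1

1


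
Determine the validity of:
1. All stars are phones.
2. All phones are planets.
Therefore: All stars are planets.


Premise 1: All stars are phones.
Premise 2: All phones are planets.
Conclusion: All stars are planets.
Barbara syllogism (AAA-1): All A are B, All B are C → All A are C.
Middle term (phones) distributed in premise 2.

Valid


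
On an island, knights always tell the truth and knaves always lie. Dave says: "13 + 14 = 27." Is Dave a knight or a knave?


Statement: "13 + 14 = 27."
Actual: 13 + 14 = 27
Claimed: 27
Statement is TRUE → Dave tells the truth → Knight

Knight


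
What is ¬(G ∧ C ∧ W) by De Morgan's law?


De Morgan's law: ¬(P ∧ Q ∧ R) ≡ ¬P ∨ ¬Q ∨ ¬R
¬(G ∧ C ∧ W) = ¬G ∨ ¬C ∨ ¬W

¬G ∨ ¬C ∨ ¬W


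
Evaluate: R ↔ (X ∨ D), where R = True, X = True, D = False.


R = True, X = True, D = False
Step 1: X ∨ D = True OR False = True
Step 2: R ↔ (True): true when both sides have same truth value.
Result: True ↔ True = True

True


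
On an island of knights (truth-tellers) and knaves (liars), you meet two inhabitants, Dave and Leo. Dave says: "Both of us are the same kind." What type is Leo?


Dave says: "Both of us are the same kind."
Case 1: Dave is a Knight (truth-teller)
  Statement is true → they ARE the same → Leo is also a Knight
Case 2: Dave is a Knave (liar)
  Statement is false → they are NOT the same → Leo is a Knight
In both cases, Leo is a Knight.

Knight


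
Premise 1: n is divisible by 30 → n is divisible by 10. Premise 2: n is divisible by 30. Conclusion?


Modus ponens: P → Q, P ⊢ Q
P: n is divisible by 30
Q: n is divisible by 10
We have P → Q and P is true.
By modus ponens, Q must be true.

n is divisible by 10


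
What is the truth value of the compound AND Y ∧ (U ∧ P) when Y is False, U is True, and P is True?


Y = False, U = True, P = True
Step 1: U ∧ P = True AND True = True
Step 2: Y ∧ True = False AND True = False
AND is true only when ALL operands are true.

False


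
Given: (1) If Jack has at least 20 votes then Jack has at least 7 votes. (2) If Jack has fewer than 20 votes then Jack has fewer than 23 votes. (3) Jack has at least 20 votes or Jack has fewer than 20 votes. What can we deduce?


Constructive dilemma: (P → Q) ∧ (R → S), P ∨ R ⊢ Q ∨ S
Premise 1: Jack has at least 20 votes → Jack has at least 7 votes
Premise 2: Jack has fewer than 20 votes → Jack has fewer than 23 votes
Premise 3: Jack has at least 20 votes ∨ Jack has fewer than 20 votes
Case 1: Assuming Jack has at least 20 votes, then by Premise 1, Jack has at least 7 votes.
Case 2: Assuming Jack has fewer than 20 votes, then by Premise 2, Jack has fewer than 23 votes.
Since one of Jack has at least 20 votes or Jack has fewer than 20 votes must hold, we get Jack has at least 7 votes or Jack has fewer than 23 votes.

Jack has at least 7 votes or Jack has fewer than 23 votes.


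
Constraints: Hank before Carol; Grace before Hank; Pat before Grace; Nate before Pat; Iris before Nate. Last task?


Constraints: Hank before Carol; Grace before Hank; Pat before Grace; Nate before Pat; Iris before Nate
The last task can have nothing scheduled after it, so it must never appear on the left of a 'before'.
Tasks appearing before some other task: Hank, Grace, Pat, Nate, Iris.
The only task not in that list is Carol → it is last.

Carol


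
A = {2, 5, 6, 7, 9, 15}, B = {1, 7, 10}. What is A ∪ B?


A = {2, 5, 6, 7, 9, 15}
B = {1, 7, 10}
Operation: union
All elements combined: 1, 2, 5, 6, 7, 9, 10, 15

{1, 2, 5, 6, 7, 9, 10, 15}


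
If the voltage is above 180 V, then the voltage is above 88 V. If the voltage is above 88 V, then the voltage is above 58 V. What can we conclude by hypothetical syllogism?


Hypothetical syllogism: P → Q, Q → R ⊢ P → R
Premise 1: the voltage is above 180 V → the voltage is above 88 V
Premise 2: the voltage is above 88 V → the voltage is above 58 V
Chain the implications: the middle term (the voltage is above 88 V) links the two.
Conclusion: If the voltage is above 180 V, then the voltage is above 58 V.

If the voltage is above 180 V, then the voltage is above 58 V.


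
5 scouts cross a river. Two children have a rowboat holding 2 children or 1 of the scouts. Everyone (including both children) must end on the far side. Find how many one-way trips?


Per crossing of one of the scouts: children→, one←, one of the scouts→, one← = 4 trips
5 × 4 = 20, + 1 final children→ = 21
Minimum trips = 21

21


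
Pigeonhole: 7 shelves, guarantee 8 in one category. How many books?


Pigeonhole: to guarantee k in one of n categories, need (k-1)×n + 1.
k = 8, n = 7
Minimum = (8-1) × 7 + 1 = 7 × 7 + 1

50


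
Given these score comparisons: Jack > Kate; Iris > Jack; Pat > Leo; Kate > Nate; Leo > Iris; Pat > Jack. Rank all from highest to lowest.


Constraints: Jack > Kate; Iris > Jack; Pat > Leo; Kate > Nate; Leo > Iris; Pat > Jack
Method: at each step, the next-highest is the one remaining person who never appears on the smaller side of a constraint between remaining people.
  Step 1: remaining {Leo, Nate, Kate, Pat, Iris, Jack}; on the smaller side: {Leo, Nate, Kate, Iris, Jack} → Pat is next (Pat > Leo; Pat > Jack).
  Step 2: remaining {Leo, Nate, Kate, Iris, Jack}; on the smaller side: {Nate, Kate, Iris, Jack} → Leo is next (Leo > Iris).
  Step 3: remaining {Nate, Kate, Iris, Jack}; on the smaller side: {Nate, Kate, Jack} → Iris is next (Iris > Jack).
  Step 4: remaining {Nate, Kate, Jack}; on the smaller side: {Nate, Kate} → Jack is next (Jack > Kate).
  Step 5: remaining {Nate, Kate}; on the smaller side: {Nate} → Kate is next (Kate > Nate).
  Step 6: only Nate remains → lowest.
Final ranking (highest to lowest):

Pat > Leo > Iris > Jack > Kate > Nate


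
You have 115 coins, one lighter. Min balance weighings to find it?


Each weighing has 3 outcomes (left heavy / balance / right heavy), so k weighings distinguish at most 3^k cases; splitting into three near-equal groups achieves this.
Need 3^k ≥ 115: 3^4 = 81 < 115 ≤ 3^5 = 243
k = ⌈log₃(115)⌉ = 5

5


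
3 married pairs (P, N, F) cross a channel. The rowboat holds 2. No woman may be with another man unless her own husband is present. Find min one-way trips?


Label couples P, N, F (H = husband, W = wife).
Counting alone: 6 people, the rowboat carries 2 and someone must bring it back, so each round trip nets at most +1 on the far side until the last crossing → at least 9 trips. The jealousy constraint makes 9 impossible; the shortest valid schedule has 11:
1. WP+WN →  (far: WP,WN; near: HP,HN,HF,WF)
2. WP ←       (far: WN; near: HP,HN,HF,WP,WF)
3. WP+WF →  (far: WP,WN,WF; near: HP,HN,HF)
4. WP ←       (far: WN,WF; near: HP,HN,HF,WP)
5. HN+HF →  (far: HN,WN,HF,WF; near: HP,WP)
6. HN+WN ←  (far: HF,WF; near: HP,WP,HN,WN)
7. HP+HN →  (far: HP,HN,HF,WF; near: WP,WN)
8. WF ←       (far: HP,HN,HF; near: WP,WN,WF)
9. WP+WN →  (far: HP,WP,HN,WN,HF; near: WF)
10. HF ←      (far: HP,WP,HN,WN; near: HF,WF)
11. HF+WF → (far: all six; near: empty)
In every state each wife is either with her husband or with no other man.
Minimum trips = 11

11


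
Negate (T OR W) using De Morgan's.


De Morgan's law: ¬(P ∨ Q) ≡ ¬P ∧ ¬Q
¬(T ∨ W) = ¬T ∧ ¬W

¬T ∧ ¬W


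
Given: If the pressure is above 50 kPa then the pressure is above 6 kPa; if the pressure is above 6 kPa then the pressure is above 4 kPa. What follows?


Hypothetical syllogism: P → Q, Q → R ⊢ P → R
Premise 1: the pressure is above 50 kPa → the pressure is above 6 kPa
Premise 2: the pressure is above 6 kPa → the pressure is above 4 kPa
Chain the implications: the middle term (the pressure is above 6 kPa) links the two.
Conclusion: If the pressure is above 50 kPa, then the pressure is above 4 kPa.

If the pressure is above 50 kPa, then the pressure is above 4 kPa.


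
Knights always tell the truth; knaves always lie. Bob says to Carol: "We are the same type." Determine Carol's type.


Bob says: "We are the same type."
Case 1: Bob is a Knight (truth-teller)
  Statement is true → they ARE the same → Carol is also a Knight
Case 2: Bob is a Knave (liar)
  Statement is false → they are NOT the same → Carol is a Knight
In both cases, Carol is a Knight.

Knight


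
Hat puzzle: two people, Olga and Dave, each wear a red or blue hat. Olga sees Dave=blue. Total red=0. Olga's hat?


Total red = 0, Dave = blue
Red accounted for: 0
Remaining for Olga: 0
Olga's hat is blue.

blue


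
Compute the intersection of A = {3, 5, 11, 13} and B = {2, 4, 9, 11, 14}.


A = {3, 5, 11, 13}
B = {2, 4, 9, 11, 14}
Operation: intersection
Elements in both: 11

{11}


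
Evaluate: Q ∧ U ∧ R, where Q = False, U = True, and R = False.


Q = False, U = True, R = False
Step 1: Q ∧ U = False AND True = False
Step 2: (False) ∧ R = (False) AND False = False
AND is true only when ALL operands are true.

False


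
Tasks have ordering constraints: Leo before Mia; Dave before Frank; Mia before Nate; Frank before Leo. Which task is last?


Constraints: Leo before Mia; Dave before Frank; Mia before Nate; Frank before Leo
The last task can have nothing scheduled after it, so it must never appear on the left of a 'before'.
Tasks appearing before some other task: Leo, Dave, Mia, Frank.
The only task not in that list is Nate → it is last.

Nate


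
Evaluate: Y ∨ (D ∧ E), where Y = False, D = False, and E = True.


Y = False, D = False, E = True
Step 1: D ∧ E = False AND True = False
Step 2: Y ∨ False = False OR False = False
AND evaluated first (higher precedence); then OR applied.

False


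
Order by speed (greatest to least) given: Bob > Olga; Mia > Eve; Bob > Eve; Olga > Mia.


Constraints: Bob > Olga; Mia > Eve; Bob > Eve; Olga > Mia
Method: at each step, the next-highest is the one remaining person who never appears on the smaller side of a constraint between remaining people.
  Step 1: remaining {Eve, Bob, Mia, Olga}; on the smaller side: {Eve, Mia, Olga} → Bob is next (Bob > Olga; Bob > Eve).
  Step 2: remaining {Eve, Mia, Olga}; on the smaller side: {Eve, Mia} → Olga is next (Olga > Mia).
  Step 3: remaining {Eve, Mia}; on the smaller side: {Eve} → Mia is next (Mia > Eve).
  Step 4: only Eve remains → lowest.
Final ranking (highest to lowest):

Bob > Olga > Mia > Eve


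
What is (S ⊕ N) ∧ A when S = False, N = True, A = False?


S = False, N = True, A = False
Step 1: S ⊕ N = False XOR True = True
Step 2: True ∧ A = True AND False = False
XOR true when exactly one of S,N is true; then AND with A.

False


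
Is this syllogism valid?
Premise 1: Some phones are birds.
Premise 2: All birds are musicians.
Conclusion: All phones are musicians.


Premise 1: Some phones are birds.
Premise 2: All birds are musicians.
Conclusion: All phones are musicians.
Fallacy: illicit minor. The minor term (phones) is distributed in the conclusion ('All phones ...') but undistributed in its premise ('Some phones are birds' doesn't cover all phones).
Only 'Some phones are musicians' follows, not 'All'.

Invalid


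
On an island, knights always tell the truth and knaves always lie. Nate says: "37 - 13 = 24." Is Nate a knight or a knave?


Statement: "37 - 13 = 24."
Actual: 37 - 13 = 24
Claimed: 24
Statement is TRUE → Nate tells the truth → Knight

Knight


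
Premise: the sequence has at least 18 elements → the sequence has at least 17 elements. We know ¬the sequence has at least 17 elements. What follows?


Modus tollens: P → Q, ¬Q ⊢ ¬P
P: the sequence has at least 18 elements
Q: the sequence has at least 17 elements
We have P → Q and Q is false.
By modus tollens, P must be false.

It is not the case that the sequence has at least 18 elements


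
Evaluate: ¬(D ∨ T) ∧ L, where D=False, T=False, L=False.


D = False, T = False, L = False
Expression: ¬(D ∨ T) ∧ L
Step 1: D ∨ T = False OR False = False
Step 2: ¬(D ∨ T) = NOT False = True
Step 3: (True) ∧ L = True AND False = False

False


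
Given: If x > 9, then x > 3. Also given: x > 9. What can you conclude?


Modus ponens: P → Q, P ⊢ Q
P: x > 9
Q: x > 3
We have P → Q and P is true.
By modus ponens, Q must be true.

x > 3


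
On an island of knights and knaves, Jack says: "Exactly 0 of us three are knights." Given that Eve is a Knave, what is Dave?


Jack claims exactly 0 knights among Jack, Eve, Dave.
Given: Eve is a Knave.

Case 1: Jack is a Knight (tells truth)
  Then exactly 0 of the three are knights.
  Counting Jack, Eve: 1 knight(s) so far. Need -1 more → impossible.
Case 2: Jack is a Knave (lies)
  Then the count is NOT 0.
  If Dave = Knave, count = 0 = 0 → claim would be true, contradicts lie.
  If Dave = Knight, count = 1 ≠ 0 → lie confirmed ✓

Dave is a Knight.

Knight


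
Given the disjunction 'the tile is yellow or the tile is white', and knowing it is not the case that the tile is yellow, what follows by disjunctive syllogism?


Disjunctive syllogism: P ∨ Q, ¬P ⊢ Q
Disjunction: the tile is yellow ∨ the tile is white
We know it is not the case that the tile is yellow.
By disjunctive syllogism, the other disjunct must be true.

The tile is white


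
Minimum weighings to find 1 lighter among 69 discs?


Each weighing has 3 outcomes (left heavy / balance / right heavy), so k weighings distinguish at most 3^k cases; splitting into three near-equal groups achieves this.
Need 3^k ≥ 69: 3^3 = 27 < 69 ≤ 3^4 = 81
k = ⌈log₃(69)⌉ = 4

4


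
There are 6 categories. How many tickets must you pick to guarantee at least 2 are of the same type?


Pigeonhole: to guarantee k in one of n categories, need (k-1)×n + 1.
k = 2, n = 6
Minimum = (2-1) × 6 + 1 = 1 × 6 + 1

7


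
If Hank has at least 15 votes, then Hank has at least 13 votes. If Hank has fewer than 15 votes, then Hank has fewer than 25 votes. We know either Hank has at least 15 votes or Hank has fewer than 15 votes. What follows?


Constructive dilemma: (P → Q) ∧ (R → S), P ∨ R ⊢ Q ∨ S
Premise 1: Hank has at least 15 votes → Hank has at least 13 votes
Premise 2: Hank has fewer than 15 votes → Hank has fewer than 25 votes
Premise 3: Hank has at least 15 votes ∨ Hank has fewer than 15 votes
Case 1: Assuming Hank has at least 15 votes, then by Premise 1, Hank has at least 13 votes.
Case 2: Assuming Hank has fewer than 15 votes, then by Premise 2, Hank has fewer than 25 votes.
Since one of Hank has at least 15 votes or Hank has fewer than 15 votes must hold, we get Hank has at least 13 votes or Hank has fewer than 25 votes.

Hank has at least 13 votes or Hank has fewer than 25 votes.


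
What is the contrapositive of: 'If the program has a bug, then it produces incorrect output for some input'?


Original: If the program has a bug, then it produces incorrect output for some input
Contrapositive: If ¬Q, then ¬P
Negate Q: not (it produces incorrect output for some input)
Negate P: not (the program has a bug)

If not (it produces incorrect output for some input), then not (the program has a bug).


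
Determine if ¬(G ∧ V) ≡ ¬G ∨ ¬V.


Expression 1: ¬(G ∧ V)
Expression 2: ¬G ∨ ¬V
Truth table (G V | Expr1 Expr2):
  T T |   F     F
  T F |   T     T
  F T |   T     T
  F F |   T     T
All 4 rows agree, so the expressions are logically equivalent.

Yes


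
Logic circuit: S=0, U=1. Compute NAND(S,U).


S AND U = 0
NOT(0) = 1

1


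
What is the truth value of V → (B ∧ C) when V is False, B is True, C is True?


V = False, B = True, C = True
Step 1: B ∧ C = True AND True = True
Step 2: V → (True): false only when V=True and consequent=False.
Result: True

True


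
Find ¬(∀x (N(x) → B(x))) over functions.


Original: ∀x (N(x) → B(x))
Rule: ¬∀→∃, ¬∃→∀, negate predicate.
Negation: ∃x (N(x) ∧ ¬B(x))

∃x (N(x) ∧ ¬B(x))


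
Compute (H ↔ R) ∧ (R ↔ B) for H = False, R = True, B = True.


H = False, R = True, B = True
Step 1: H ↔ R is true when H and R have the same value. Result: False
Step 2: R ↔ B is true when R and B have the same value. Result: True
Step 3: False ∧ True = False

False


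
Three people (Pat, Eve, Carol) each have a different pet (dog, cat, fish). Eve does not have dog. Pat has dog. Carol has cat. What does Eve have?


From clues:
  Carol → cat
  Pat → dog
By elimination, Eve gets the remaining.

fish


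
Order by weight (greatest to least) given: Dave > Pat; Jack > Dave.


Constraints: Dave > Pat; Jack > Dave
Method: at each step, the next-highest is the one remaining person who never appears on the smaller side of a constraint between remaining people.
  Step 1: remaining {Dave, Pat, Jack}; on the smaller side: {Dave, Pat} → Jack is next (Jack > Dave).
  Step 2: remaining {Dave, Pat}; on the smaller side: {Pat} → Dave is next (Dave > Pat).
  Step 3: only Pat remains → lowest.
Final ranking (highest to lowest):

Jack > Dave > Pat


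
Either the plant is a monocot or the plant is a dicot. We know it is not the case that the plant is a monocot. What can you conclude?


Disjunctive syllogism: P ∨ Q, ¬P ⊢ Q
Disjunction: the plant is a monocot ∨ the plant is a dicot
We know it is not the case that the plant is a monocot.
By disjunctive syllogism, the other disjunct must be true.

The plant is a dicot


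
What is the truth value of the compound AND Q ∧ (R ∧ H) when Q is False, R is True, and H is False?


Q = False, R = True, H = False
Step 1: R ∧ H = True AND False = False
Step 2: Q ∧ False = False AND False = False
AND is true only when ALL operands are true.

False


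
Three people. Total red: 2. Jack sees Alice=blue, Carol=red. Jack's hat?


Total red = 2, seen red = 1
Own red = 2 - 1 = 1
Jack's hat is red.

red


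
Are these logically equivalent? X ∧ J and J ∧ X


Expression 1: X ∧ J
Expression 2: J ∧ X
Truth table (X J | Expr1 Expr2):
  T T |   T     T
  T F |   F     F
  F T |   F     F
  F F |   F     F
All 4 rows agree, so the expressions are logically equivalent.

Yes
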